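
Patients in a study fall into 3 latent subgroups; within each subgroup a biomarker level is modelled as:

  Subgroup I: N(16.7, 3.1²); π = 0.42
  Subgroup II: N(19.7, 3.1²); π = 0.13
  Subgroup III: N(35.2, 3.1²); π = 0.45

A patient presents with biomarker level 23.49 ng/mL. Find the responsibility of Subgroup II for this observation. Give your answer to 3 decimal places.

By Bayes' theorem, P(k | x) = P(Z=k) f_k(x) / Σ_j P(Z=j) f_j(x).
Evaluate each component's likelihood at the observed value:
  L_I = (1/(3.1·√(2π)))·exp(−(23.49−16.7)²/(2·3.1²)) = 0.128691·exp(-2.39876) = 0.0116891
  L_II = (1/(3.1·√(2π)))·exp(−(23.49−19.7)²/(2·3.1²)) = 0.128691·exp(-0.74735) = 0.0609506
  L_III = (1/(3.1·√(2π)))·exp(−(23.49−35.2)²/(2·3.1²)) = 0.128691·exp(-7.13445) = 0.000102588
Multiply by the mixture weights:
  P(Z=I)·L_I = 0.42 × 0.0116891 = 0.00490943
  P(Z=II)·L_II = 0.13 × 0.0609506 = 0.00792357
  P(Z=III)·L_III = 0.45 × 0.000102588 = 4.61646e-05
Denominator: 0.00490943 + 0.00792357 + 4.61646e-05 = 0.0128792
P(Subgroup II | data) = 0.00792357 / 0.0128792 ≈ 0.615

0.615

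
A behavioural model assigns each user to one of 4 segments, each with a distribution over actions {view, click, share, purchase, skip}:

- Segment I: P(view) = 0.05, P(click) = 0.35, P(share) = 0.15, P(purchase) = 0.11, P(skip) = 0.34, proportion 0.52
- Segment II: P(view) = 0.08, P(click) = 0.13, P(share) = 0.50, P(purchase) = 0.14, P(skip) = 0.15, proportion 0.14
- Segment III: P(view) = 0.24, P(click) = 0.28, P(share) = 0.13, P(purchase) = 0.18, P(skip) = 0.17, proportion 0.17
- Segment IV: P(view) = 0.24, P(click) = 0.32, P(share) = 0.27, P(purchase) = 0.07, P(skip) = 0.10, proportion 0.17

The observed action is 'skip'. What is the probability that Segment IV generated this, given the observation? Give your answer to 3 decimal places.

0.070

Apply Bayes' rule: the posterior for each component is proportional to its prior times its likelihood at x.
Categorical probabilities:
  f_I = P(skip | comp) = 0.34
  f_II = P(skip | comp) = 0.15
  f_III = P(skip | comp) = 0.17
  f_IV = P(skip | comp) = 0.10
Weight by the priors:
  P(Z=I)·f_I = 0.52 × 0.34 = 0.1768
  P(Z=II)·f_II = 0.14 × 0.15 = 0.021
  P(Z=III)·f_III = 0.17 × 0.17 = 0.0289
  P(Z=IV)·f_IV = 0.17 × 0.1 = 0.017
Denominator: 0.1768 + 0.021 + 0.0289 + 0.017 = 0.2437
So the posterior for Segment IV is 0.017 / 0.2437 ≈ 0.070.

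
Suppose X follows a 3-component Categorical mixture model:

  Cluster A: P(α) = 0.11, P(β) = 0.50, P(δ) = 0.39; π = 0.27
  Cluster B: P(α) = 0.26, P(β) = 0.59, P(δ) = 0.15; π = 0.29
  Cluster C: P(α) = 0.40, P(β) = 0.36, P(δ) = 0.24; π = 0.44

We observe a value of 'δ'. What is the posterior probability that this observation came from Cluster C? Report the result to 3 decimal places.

P(component k | x) = π_k·f_k(x) / marginal(x), where marginal(x) = Σ_j π_j·f_j(x).
Categorical probabilities:
  f_A = P(δ | comp) = 0.39
  f_B = P(δ | comp) = 0.15
  f_C = P(δ | comp) = 0.24
Unnormalised posteriors:
  π_A·f_A = 0.27 × 0.39 = 0.1053
  π_B·f_B = 0.29 × 0.15 = 0.0435
  π_C·f_C = 0.44 × 0.24 = 0.1056
Evidence: 0.1053 + 0.0435 + 0.1056 = 0.2544
P(Cluster C | the observation) ≈ 0.415

0.415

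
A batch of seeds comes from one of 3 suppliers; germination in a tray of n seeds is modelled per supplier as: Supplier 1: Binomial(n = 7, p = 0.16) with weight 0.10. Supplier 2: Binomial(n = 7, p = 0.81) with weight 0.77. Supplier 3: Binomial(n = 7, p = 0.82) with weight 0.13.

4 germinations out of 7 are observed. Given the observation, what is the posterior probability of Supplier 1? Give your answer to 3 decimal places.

0.015

Posterior ∝ prior × likelihood, so P(k | x) ∝ P(Z=k) f_k(x); normalise over all components.
Binomial probabilities:
  p_1 = C(7,4)·0.16^4·0.84^3 = 35·0.00065536·0.592704 = 0.0135952
  p_2 = C(7,4)·0.81^4·0.19^3 = 35·0.430467·0.006859 = 0.10334
  p_3 = C(7,4)·0.82^4·0.18^3 = 35·0.452122·0.005832 = 0.0922871
Unnormalised posteriors:
  P(Z=1)·p_1 = 0.10 × 0.0135952 = 0.00135952
  P(Z=2)·p_2 = 0.77 × 0.10334 = 0.0795719
  P(Z=3)·p_3 = 0.13 × 0.0922871 = 0.0119973
Denominator: 0.00135952 + 0.0795719 + 0.0119973 = 0.0929287
P(Supplier 1 | x) ≈ 0.015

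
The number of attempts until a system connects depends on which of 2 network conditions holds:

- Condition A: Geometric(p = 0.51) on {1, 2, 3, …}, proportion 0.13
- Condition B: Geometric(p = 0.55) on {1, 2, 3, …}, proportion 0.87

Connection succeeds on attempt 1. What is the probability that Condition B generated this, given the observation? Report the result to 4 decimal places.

0.8783

By Bayes' theorem, P(k | x) = w_k f_k(x) / Σ_j w_j f_j(x).
Component likelihoods at x = 1:
  f_A = 0.51
  f_B = 0.55
Weight by the priors:
  w_A·f_A = 0.13 × 0.51 = 0.0663
  w_B·f_B = 0.87 × 0.55 = 0.4785
Evidence: 0.0663 + 0.4785 = 0.5448
P(Condition B | the observation) ≈ 0.8783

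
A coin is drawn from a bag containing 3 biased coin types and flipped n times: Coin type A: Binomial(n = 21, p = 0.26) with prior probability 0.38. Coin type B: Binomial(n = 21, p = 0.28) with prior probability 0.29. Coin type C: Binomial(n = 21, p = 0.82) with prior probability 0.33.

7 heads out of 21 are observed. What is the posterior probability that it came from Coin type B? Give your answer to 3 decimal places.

P(component k | x) = P(Z=k)·f_k(x) / marginal(x), where marginal(x) = Σ_j P(Z=j)·f_j(x).
Evaluate each component's likelihood at the observed value:
  p_A = C(21,7)·0.26^7·0.74^14 = 116280·8.03181e-05·0.0147654 = 0.137899
  p_B = C(21,7)·0.28^7·0.72^14 = 116280·0.000134929·0.0100613 = 0.157858
  p_C = C(21,7)·0.82^7·0.18^14 = 116280·0.249285·3.74813e-11 = 1.08647e-06
Prior × likelihood for each component:
  P(Z=A)·p_A = 0.38 × 0.137899 = 0.0524018
  P(Z=B)·p_B = 0.29 × 0.157858 = 0.0457788
  P(Z=C)·p_C = 0.33 × 1.08647e-06 = 3.58535e-07
Evidence: 0.0524018 + 0.0457788 + 3.58535e-07 = 0.0981809
P(Coin type B | data) = 0.0457788 / 0.0981809 ≈ 0.466

0.466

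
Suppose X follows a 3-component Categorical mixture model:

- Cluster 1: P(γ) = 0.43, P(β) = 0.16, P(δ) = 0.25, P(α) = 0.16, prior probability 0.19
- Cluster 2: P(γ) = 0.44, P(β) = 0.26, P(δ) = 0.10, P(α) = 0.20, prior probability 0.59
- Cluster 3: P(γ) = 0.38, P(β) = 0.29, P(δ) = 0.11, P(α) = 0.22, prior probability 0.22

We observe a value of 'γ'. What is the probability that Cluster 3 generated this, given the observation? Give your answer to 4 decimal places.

0.1968

The responsibility of component k is P(Z=k) f_k(x) divided by Σ_j P(Z=j) f_j(x).
Categorical probabilities:
  L_1 = P(γ | comp) = 0.43
  L_2 = P(γ | comp) = 0.44
  L_3 = P(γ | comp) = 0.38
Weight by the priors:
  P(Z=1)·L_1 = 0.19 × 0.43 = 0.0817
  P(Z=2)·L_2 = 0.59 × 0.44 = 0.2596
  P(Z=3)·L_3 = 0.22 × 0.38 = 0.0836
Evidence: 0.0817 + 0.2596 + 0.0836 = 0.4249
P(Cluster 3 | the observation) ≈ 0.1968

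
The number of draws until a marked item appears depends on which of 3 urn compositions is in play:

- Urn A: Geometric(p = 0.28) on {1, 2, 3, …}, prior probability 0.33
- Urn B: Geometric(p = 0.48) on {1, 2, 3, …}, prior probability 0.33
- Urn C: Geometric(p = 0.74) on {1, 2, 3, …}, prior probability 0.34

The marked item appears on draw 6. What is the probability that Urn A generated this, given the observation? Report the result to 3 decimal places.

0.739

Posterior ∝ prior × likelihood, so P(k | x) ∝ π_k f_k(x); normalise over all components.
Component likelihoods at x = 6:
  p_A = 0.28·(1−0.28)^5 = 0.28·0.193492 = 0.0541777
  p_B = 0.48·(1−0.48)^5 = 0.48·0.0380204 = 0.0182498
  p_C = 0.74·(1−0.74)^5 = 0.74·0.00118814 = 0.000879222
Unnormalised posteriors:
  π_A·p_A = 0.33 × 0.0541777 = 0.0178786
  π_B·p_B = 0.33 × 0.0182498 = 0.00602243
  π_C·p_C = 0.34 × 0.000879222 = 0.000298935
Evidence: 0.0178786 + 0.00602243 + 0.000298935 = 0.0242
P(Urn A | data) ≈ 0.739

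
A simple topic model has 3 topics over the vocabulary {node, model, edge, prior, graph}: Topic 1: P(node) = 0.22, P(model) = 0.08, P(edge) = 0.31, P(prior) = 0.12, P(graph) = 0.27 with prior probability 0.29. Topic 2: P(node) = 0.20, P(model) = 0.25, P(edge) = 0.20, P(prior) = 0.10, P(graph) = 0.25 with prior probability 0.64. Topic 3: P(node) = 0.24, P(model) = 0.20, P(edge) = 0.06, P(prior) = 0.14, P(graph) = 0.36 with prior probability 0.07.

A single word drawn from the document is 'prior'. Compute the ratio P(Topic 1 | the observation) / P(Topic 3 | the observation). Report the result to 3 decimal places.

Since P(k|x) ∝ w_k f_k(x), the posterior odds are w_i f_i(x) / (w_j f_j(x)).
Evaluate each component's likelihood at the observed value:
  L_1 = P(prior | comp) = 0.12
  L_2 = P(prior | comp) = 0.10
  L_3 = P(prior | comp) = 0.14
0.0348 / 0.0098 ≈ 3.551

3.551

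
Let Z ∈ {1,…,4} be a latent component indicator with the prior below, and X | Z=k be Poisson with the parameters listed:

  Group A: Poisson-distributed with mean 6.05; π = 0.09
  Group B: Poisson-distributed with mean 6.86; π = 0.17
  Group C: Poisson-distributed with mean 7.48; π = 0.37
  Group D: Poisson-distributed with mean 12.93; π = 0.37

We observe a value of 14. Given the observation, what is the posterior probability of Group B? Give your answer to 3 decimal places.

0.024

P(component k | x) = π_k·f_k(x) / marginal(x), where marginal(x) = Σ_j π_j·f_j(x).
Poisson probabilities:
  f_A = e^(−6.05)·6.05^14/14! = 0.00238059
  f_B = e^(−6.86)·6.86^14/14! = 0.00614992
  f_C = e^(−7.48)·7.48^14/14! = 0.0111094
  f_D = e^(−12.93)·12.93^14/14! = 0.101518
Unnormalised posteriors:
  π_A·f_A = 0.09 × 0.00238059 = 0.000214253
  π_B·f_B = 0.17 × 0.00614992 = 0.00104549
  π_C·f_C = 0.37 × 0.0111094 = 0.00411048
  π_D·f_D = 0.37 × 0.101518 = 0.0375617
Normaliser: 0.000214253 + 0.00104549 + 0.00411048 + 0.0375617 = 0.0429319
P(Group B | data) = 0.00104549 / 0.0429319 ≈ 0.024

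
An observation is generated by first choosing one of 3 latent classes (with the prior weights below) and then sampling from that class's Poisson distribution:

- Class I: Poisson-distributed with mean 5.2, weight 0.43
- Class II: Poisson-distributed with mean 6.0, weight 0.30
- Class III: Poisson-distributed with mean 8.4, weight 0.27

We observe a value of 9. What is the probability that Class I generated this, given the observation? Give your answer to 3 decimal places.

0.247

By Bayes' theorem, P(k | x) = w_k f_k(x) / Σ_j w_j f_j(x).
Component likelihoods at x = 9:
  L_I = e^(−5.2)·5.2^9/9! = 0.0422606
  L_II = e^(−6.0)·6.0^9/9! = 0.0688385
  L_III = e^(−8.4)·8.4^9/9! = 0.129026
Unnormalised posteriors:
  w_I·L_I = 0.43 × 0.0422606 = 0.0181721
  w_II·L_II = 0.30 × 0.0688385 = 0.0206515
  w_III·L_III = 0.27 × 0.129026 = 0.034837
Sum: 0.0181721 + 0.0206515 + 0.034837 = 0.0736606
P(Class I | the observation) = 0.0181721 / 0.0736606 ≈ 0.247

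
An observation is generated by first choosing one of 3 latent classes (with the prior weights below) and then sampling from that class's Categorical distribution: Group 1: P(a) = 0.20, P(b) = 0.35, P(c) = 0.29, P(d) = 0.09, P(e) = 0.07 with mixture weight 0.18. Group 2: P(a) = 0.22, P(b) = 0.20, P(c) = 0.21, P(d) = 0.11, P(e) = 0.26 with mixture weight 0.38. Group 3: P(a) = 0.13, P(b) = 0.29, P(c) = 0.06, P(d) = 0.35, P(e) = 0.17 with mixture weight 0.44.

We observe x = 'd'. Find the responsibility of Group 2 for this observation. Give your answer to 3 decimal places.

The responsibility of component k is π_k f_k(x) divided by Σ_j π_j f_j(x).
Evaluate each component's likelihood at the observed value:
  f_1 = 0.09
  f_2 = 0.11
  f_3 = 0.35
Unnormalised posteriors:
  π_1·f_1 = 0.18 × 0.09 = 0.0162
  π_2·f_2 = 0.38 × 0.11 = 0.0418
  π_3·f_3 = 0.44 × 0.35 = 0.154
Sum: 0.0162 + 0.0418 + 0.154 = 0.212
P(Group 2 | x) ≈ 0.197

0.197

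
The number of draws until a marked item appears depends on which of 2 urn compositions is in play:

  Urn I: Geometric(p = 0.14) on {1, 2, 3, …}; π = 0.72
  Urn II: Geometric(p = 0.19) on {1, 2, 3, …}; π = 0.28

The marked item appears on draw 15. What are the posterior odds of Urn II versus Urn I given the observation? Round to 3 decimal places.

The posterior odds equal the prior odds times the likelihood ratio: (π_i/π_j)·(f_i(x)/f_j(x)).
Component likelihoods at x = 15:
  p_I = 0.14·(1−0.14)^14 = 0.14·0.121054 = 0.0169475
  p_II = 0.19·(1−0.19)^14 = 0.19·0.0523348 = 0.00994361
Posterior odds = (π_II·p_II) / (π_I·p_I) = (0.28·0.00994361) / (0.72·0.0169475) = 0.00278421 / 0.0122022 ≈ 0.228

0.228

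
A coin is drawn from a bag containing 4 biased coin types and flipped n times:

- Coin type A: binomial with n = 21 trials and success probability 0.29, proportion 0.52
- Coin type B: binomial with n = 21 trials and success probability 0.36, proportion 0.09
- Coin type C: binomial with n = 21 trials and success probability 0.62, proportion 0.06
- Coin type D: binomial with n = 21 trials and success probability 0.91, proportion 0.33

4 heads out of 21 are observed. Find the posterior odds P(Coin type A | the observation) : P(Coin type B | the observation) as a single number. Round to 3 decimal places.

14.206

Posterior odds = (w_i f_i(x)) / (w_j f_j(x)); the normalising sum cancels.
Evaluate each component's likelihood at the observed value:
  L_A = 0.125328
  L_B = 0.0509722
  L_C = 6.35261e-05
  L_D = 6.84467e-15
Odds = (0.52/0.09) × (0.125328/0.0509722) = 5.77778 × 2.45875 ≈ 14.206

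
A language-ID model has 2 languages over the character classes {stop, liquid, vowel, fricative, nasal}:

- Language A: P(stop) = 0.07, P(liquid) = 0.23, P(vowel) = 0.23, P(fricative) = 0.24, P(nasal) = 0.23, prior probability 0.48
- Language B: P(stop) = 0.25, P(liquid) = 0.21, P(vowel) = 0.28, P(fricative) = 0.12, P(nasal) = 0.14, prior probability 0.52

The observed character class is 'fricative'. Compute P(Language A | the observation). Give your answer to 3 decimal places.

The responsibility of component k is w_k f_k(x) divided by Σ_j w_j f_j(x).
Evaluate each component's likelihood at the observed value:
  f_A = 0.24
  f_B = 0.12
Unnormalised posteriors:
  w_A·f_A = 0.48 × 0.24 = 0.1152
  w_B·f_B = 0.52 × 0.12 = 0.0624
Evidence: 0.1152 + 0.0624 = 0.1776
So the posterior for Language A is 0.1152 / 0.1776 ≈ 0.649.

0.649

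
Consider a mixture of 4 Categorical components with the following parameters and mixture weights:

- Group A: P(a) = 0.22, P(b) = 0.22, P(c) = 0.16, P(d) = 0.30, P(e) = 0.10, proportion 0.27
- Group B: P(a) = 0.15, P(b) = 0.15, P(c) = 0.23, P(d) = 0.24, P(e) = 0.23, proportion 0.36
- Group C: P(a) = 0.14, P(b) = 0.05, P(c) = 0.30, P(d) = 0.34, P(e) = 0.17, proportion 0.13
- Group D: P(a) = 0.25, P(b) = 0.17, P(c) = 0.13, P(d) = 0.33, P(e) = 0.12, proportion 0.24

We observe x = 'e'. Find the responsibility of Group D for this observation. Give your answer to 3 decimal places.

By Bayes' theorem, P(k | x) = π_k f_k(x) / Σ_j π_j f_j(x).
Evaluate each component's likelihood at the observed value:
  p_A = 0.1
  p_B = 0.23
  p_C = 0.17
  p_D = 0.12
Weight by the priors:
  π_A·p_A = 0.27 × 0.1 = 0.027
  π_B·p_B = 0.36 × 0.23 = 0.0828
  π_C·p_C = 0.13 × 0.17 = 0.0221
  π_D·p_D = 0.24 × 0.12 = 0.0288
Denominator: 0.027 + 0.0828 + 0.0221 + 0.0288 = 0.1607
Responsibility of Group D: 0.0288 / 0.1607 ≈ 0.179

0.179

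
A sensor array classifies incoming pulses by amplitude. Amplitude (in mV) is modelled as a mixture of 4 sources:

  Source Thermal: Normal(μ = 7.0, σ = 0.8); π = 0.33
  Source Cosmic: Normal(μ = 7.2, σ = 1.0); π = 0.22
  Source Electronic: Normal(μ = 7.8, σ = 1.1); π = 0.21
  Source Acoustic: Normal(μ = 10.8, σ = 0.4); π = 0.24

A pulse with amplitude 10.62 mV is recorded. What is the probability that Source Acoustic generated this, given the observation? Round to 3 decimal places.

0.986

The responsibility of component k is P(Z=k) f_k(x) divided by Σ_j P(Z=j) f_j(x).
Component likelihoods at x = 10.62 mV:
  L_Thermal = 1.78482e-05
  L_Cosmic = 0.00115098
  L_Electronic = 0.0135636
  L_Acoustic = 0.901317
Weight by the priors:
  P(Z=Thermal)·L_Thermal = 0.33 × 1.78482e-05 = 5.88991e-06
  P(Z=Cosmic)·L_Cosmic = 0.22 × 0.00115098 = 0.000253216
  P(Z=Electronic)·L_Electronic = 0.21 × 0.0135636 = 0.00284836
  P(Z=Acoustic)·L_Acoustic = 0.24 × 0.901317 = 0.216316
Evidence: 5.88991e-06 + 0.000253216 + 0.00284836 + 0.216316 = 0.219424
P(Source Acoustic | x) ≈ 0.986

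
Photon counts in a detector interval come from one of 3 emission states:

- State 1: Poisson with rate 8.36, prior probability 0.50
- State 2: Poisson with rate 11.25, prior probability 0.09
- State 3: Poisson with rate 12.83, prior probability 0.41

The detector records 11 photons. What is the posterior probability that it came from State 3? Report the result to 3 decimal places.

0.453

Posterior ∝ prior × likelihood, so P(k | x) ∝ π_k f_k(x); normalise over all components.
Component likelihoods at x = 11 photons:
  L_1 = e^(−8.36)·8.36^11/11! = 0.0817356
  L_2 = e^(−11.25)·11.25^11/11! = 0.119044
  L_3 = e^(−12.83)·12.83^11/11! = 0.104073
Multiply by the mixture weights:
  π_1·L_1 = 0.50 × 0.0817356 = 0.0408678
  π_2·L_2 = 0.09 × 0.119044 = 0.010714
  π_3·L_3 = 0.41 × 0.104073 = 0.0426701
Evidence: 0.0408678 + 0.010714 + 0.0426701 = 0.0942519
P(State 3 | x) ≈ 0.453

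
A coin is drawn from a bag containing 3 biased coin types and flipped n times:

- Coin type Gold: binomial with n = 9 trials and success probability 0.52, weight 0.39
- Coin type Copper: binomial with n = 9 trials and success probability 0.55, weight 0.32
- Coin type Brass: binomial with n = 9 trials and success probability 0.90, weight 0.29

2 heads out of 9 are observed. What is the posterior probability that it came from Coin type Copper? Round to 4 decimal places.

By Bayes' theorem, P(k | x) = π_k f_k(x) / Σ_j π_j f_j(x).
Binomial probabilities:
  p_Gold = C(9,2)·0.52^2·0.48^7 = 36·0.2704·0.00587068 = 0.0571476
  p_Copper = C(9,2)·0.55^2·0.45^7 = 36·0.3025·0.00373669 = 0.0406926
  p_Brass = C(9,2)·0.90^2·0.10^7 = 36·0.81·1e-07 = 2.916e-06
Unnormalised posteriors:
  π_Gold·p_Gold = 0.39 × 0.0571476 = 0.0222876
  π_Copper·p_Copper = 0.32 × 0.0406926 = 0.0130216
  π_Brass·p_Brass = 0.29 × 2.916e-06 = 8.4564e-07
Normaliser: 0.0222876 + 0.0130216 + 8.4564e-07 = 0.03531
P(Coin type Copper | data) = 0.0130216 / 0.03531 ≈ 0.3688

0.3688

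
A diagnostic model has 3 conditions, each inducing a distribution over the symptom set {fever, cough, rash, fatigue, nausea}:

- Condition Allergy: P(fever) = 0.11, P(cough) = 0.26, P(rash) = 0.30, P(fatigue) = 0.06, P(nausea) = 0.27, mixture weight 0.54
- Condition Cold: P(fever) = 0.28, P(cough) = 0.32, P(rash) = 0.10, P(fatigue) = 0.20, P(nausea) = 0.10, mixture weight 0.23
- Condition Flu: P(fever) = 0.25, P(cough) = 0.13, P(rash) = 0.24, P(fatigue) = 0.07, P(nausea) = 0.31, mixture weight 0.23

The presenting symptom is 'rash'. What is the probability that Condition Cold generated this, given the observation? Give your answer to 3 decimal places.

The responsibility of component k is π_k f_k(x) divided by Σ_j π_j f_j(x).
Evaluate each component's likelihood at the observed value:
  L_Allergy = 0.3
  L_Cold = 0.1
  L_Flu = 0.24
Prior × likelihood for each component:
  π_Allergy·L_Allergy = 0.54 × 0.3 = 0.162
  π_Cold·L_Cold = 0.23 × 0.1 = 0.023
  π_Flu·L_Flu = 0.23 × 0.24 = 0.0552
Sum: 0.162 + 0.023 + 0.0552 = 0.2402
P(Condition Cold | data) ≈ 0.096

0.096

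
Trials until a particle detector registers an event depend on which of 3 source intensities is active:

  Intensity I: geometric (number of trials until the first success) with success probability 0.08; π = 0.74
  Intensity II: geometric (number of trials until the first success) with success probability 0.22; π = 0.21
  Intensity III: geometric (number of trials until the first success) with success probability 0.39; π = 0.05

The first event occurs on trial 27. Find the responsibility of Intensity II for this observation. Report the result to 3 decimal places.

0.011

The responsibility of component k is P(Z=k) f_k(x) divided by Σ_j P(Z=j) f_j(x).
Evaluate each component's likelihood at the observed value:
  L_I = 0.00915321
  L_II = 0.000344257
  L_III = 1.02245e-06
Weight by the priors:
  P(Z=I)·L_I = 0.74 × 0.00915321 = 0.00677338
  P(Z=II)·L_II = 0.21 × 0.000344257 = 7.22939e-05
  P(Z=III)·L_III = 0.05 × 1.02245e-06 = 5.11223e-08
Sum: 0.00677338 + 7.22939e-05 + 5.11223e-08 = 0.00684572
P(Intensity II | data) = 7.22939e-05 / 0.00684572 ≈ 0.011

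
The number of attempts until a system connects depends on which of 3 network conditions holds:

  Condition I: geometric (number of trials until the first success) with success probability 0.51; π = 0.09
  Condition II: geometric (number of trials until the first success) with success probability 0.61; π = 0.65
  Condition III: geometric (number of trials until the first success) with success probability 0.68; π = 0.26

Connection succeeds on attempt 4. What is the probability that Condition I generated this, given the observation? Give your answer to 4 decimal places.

0.1556

The responsibility of component k is P(Z=k) f_k(x) divided by Σ_j P(Z=j) f_j(x).
Geometric probabilities:
  p_I = 0.060001
  p_II = 0.0361846
  p_III = 0.0222822
Multiply by the mixture weights:
  P(Z=I)·p_I = 0.09 × 0.060001 = 0.00540009
  P(Z=II)·p_II = 0.65 × 0.0361846 = 0.02352
  P(Z=III)·p_III = 0.26 × 0.0222822 = 0.00579338
Normaliser: 0.00540009 + 0.02352 + 0.00579338 = 0.0347135
P(Condition I | 4) ≈ 0.1556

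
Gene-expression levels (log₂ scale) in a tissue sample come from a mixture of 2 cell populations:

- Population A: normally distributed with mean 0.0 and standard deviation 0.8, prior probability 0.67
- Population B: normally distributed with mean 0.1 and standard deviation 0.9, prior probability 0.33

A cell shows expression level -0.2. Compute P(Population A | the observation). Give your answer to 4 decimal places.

0.7006

The responsibility of component k is P(Z=k) f_k(x) divided by Σ_j P(Z=j) f_j(x).
Normal densities:
  L_A = 0.483335
  L_B = 0.419315
Unnormalised posteriors:
  P(Z=A)·L_A = 0.67 × 0.483335 = 0.323835
  P(Z=B)·L_B = 0.33 × 0.419315 = 0.138374
Marginal: 0.323835 + 0.138374 = 0.462208
P(Population A | x) ≈ 0.7006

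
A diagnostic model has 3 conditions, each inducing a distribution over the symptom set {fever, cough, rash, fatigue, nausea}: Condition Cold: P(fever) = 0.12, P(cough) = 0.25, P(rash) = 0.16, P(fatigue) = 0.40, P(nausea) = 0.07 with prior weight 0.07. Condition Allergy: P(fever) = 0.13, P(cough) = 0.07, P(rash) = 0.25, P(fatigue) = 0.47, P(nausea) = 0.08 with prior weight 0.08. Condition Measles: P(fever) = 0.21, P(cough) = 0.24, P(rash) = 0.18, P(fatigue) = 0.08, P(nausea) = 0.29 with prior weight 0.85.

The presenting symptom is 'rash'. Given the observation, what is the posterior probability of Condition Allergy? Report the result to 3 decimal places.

0.109

Apply Bayes' rule: the posterior for each component is proportional to its prior times its likelihood at x.
Component likelihoods at x = 'rash':
  L_Cold = 0.16
  L_Allergy = 0.25
  L_Measles = 0.18
Unnormalised posteriors:
  P(Z=Cold)·L_Cold = 0.07 × 0.16 = 0.0112
  P(Z=Allergy)·L_Allergy = 0.08 × 0.25 = 0.02
  P(Z=Measles)·L_Measles = 0.85 × 0.18 = 0.153
Sum: 0.0112 + 0.02 + 0.153 = 0.1842
P(Condition Allergy | 'rash') = 0.02 / 0.1842 ≈ 0.109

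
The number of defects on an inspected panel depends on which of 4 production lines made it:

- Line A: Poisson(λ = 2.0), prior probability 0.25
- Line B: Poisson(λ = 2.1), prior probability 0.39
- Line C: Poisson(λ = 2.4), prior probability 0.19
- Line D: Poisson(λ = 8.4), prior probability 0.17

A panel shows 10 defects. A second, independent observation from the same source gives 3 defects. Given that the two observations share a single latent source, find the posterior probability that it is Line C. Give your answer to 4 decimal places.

0.0149

By Bayes' theorem, P(k | x) = π_k f_k(x) / Σ_j π_j f_j(x).
Since both observations come from the same component, the likelihood for component k is f_k(x₁)·f_k(x₂).
  p_A = [e^(−2.0)·2.0^10/10! = 3.81899e-05] × [0.180447] = 6.89125e-06
  p_B = [e^(−2.1)·2.1^10/10! = 5.62874e-05] × [0.189011] = 1.0639e-05
  p_C = [e^(−2.4)·2.4^10/10! = 0.000158505] × [0.209014] = 3.31298e-05
  p_D = [e^(−8.4)·8.4^10/10! = 0.108382] × [0.0222133] = 0.00240752
Unnormalised posteriors:
  π_A·p_A = 0.25 × 6.89125e-06 = 1.72281e-06
  π_B·p_B = 0.39 × 1.0639e-05 = 4.1492e-06
  π_C·p_C = 0.19 × 3.31298e-05 = 6.29466e-06
  π_D·p_D = 0.17 × 0.00240752 = 0.000409278
Evidence: 1.72281e-06 + 4.1492e-06 + 6.29466e-06 + 0.000409278 = 0.000421444
P(Line C | x) ≈ 0.0149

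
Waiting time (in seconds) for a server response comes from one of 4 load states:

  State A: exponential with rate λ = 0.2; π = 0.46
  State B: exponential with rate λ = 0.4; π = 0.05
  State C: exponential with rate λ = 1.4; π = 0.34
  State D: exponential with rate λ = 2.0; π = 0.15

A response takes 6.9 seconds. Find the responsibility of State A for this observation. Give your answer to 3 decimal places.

By Bayes' theorem, P(k | x) = w_k f_k(x) / Σ_j w_j f_j(x).
Component likelihoods at x = 6.9 seconds:
  p_A = 0.0503157
  p_B = 0.0253167
  p_C = 8.92983e-05
  p_D = 2.03126e-06
Unnormalised posteriors:
  w_A·p_A = 0.46 × 0.0503157 = 0.0231452
  w_B·p_B = 0.05 × 0.0253167 = 0.00126584
  w_C·p_C = 0.34 × 8.92983e-05 = 3.03614e-05
  w_D·p_D = 0.15 × 2.03126e-06 = 3.04689e-07
Normaliser: 0.0231452 + 0.00126584 + 3.03614e-05 + 3.04689e-07 = 0.0244417
Responsibility of State A: 0.0231452 / 0.0244417 ≈ 0.947

0.947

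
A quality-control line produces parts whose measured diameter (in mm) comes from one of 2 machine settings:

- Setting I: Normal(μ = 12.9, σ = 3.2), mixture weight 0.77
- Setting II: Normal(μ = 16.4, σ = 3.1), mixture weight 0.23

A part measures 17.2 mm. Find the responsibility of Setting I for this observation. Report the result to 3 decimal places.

0.576

Posterior ∝ prior × likelihood, so P(k | x) ∝ π_k f_k(x); normalise over all components.
Normal densities:
  L_I = 0.0505435
  L_II = 0.124476
Unnormalised posteriors:
  π_I·L_I = 0.77 × 0.0505435 = 0.0389185
  π_II·L_II = 0.23 × 0.124476 = 0.0286296
Sum: 0.0389185 + 0.0286296 = 0.067548
P(Setting I | the observation) = 0.0389185 / 0.067548 ≈ 0.576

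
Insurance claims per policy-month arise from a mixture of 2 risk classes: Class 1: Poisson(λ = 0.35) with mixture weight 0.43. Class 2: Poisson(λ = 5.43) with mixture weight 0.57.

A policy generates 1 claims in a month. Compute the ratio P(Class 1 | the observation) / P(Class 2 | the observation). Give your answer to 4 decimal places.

Only the two components matter; the odds are (P(Z=i) f_i(x)) / (P(Z=j) f_j(x)).
Component likelihoods at x = 1 claims:
  L_1 = e^(−0.35)·0.35^1/1! = 0.246641
  L_2 = e^(−5.43)·5.43^1/1! = 0.0238002
Odds = (0.43/0.57) × (0.246641/0.0238002) = 0.754386 × 10.363 ≈ 7.8177

7.8177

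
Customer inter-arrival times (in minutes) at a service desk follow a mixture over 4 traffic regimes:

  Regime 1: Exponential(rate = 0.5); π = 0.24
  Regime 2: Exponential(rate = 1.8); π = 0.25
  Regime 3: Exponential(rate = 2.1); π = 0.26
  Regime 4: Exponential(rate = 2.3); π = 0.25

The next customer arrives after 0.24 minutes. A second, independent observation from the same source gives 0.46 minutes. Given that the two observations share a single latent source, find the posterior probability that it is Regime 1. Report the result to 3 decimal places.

P(component k | x) = π_k·f_k(x) / marginal(x), where marginal(x) = Σ_j π_j·f_j(x).
Since both observations come from the same component, the likelihood for component k is f_k(x₁)·f_k(x₂).
  L_1 = [0.44346] × [0.397267] = 0.176172
  L_2 = [1.16858] × [0.78646] = 0.919039
  L_3 = [1.26863] × [0.799265] = 1.01397
  L_4 = [1.32433] × [0.798444] = 1.05741
Multiply by the mixture weights:
  π_1·L_1 = 0.24 × 0.176172 = 0.0422813
  π_2·L_2 = 0.25 × 0.919039 = 0.22976
  π_3·L_3 = 0.26 × 1.01397 = 0.263633
  π_4·L_4 = 0.25 × 1.05741 = 0.264351
Marginal: 0.0422813 + 0.22976 + 0.263633 + 0.264351 = 0.800025
So the posterior for Regime 1 is 0.0422813 / 0.800025 ≈ 0.053.

0.053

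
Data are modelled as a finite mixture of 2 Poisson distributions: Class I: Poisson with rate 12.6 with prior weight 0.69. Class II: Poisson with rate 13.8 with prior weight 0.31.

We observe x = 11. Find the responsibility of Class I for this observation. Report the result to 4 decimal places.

0.7309

Posterior ∝ prior × likelihood, so P(k | x) ∝ π_k f_k(x); normalise over all components.
Evaluate each component's likelihood at the observed value:
  L_I = 0.107352
  L_II = 0.0879529
Unnormalised posteriors:
  π_I·L_I = 0.69 × 0.107352 = 0.0740728
  π_II·L_II = 0.31 × 0.0879529 = 0.0272654
Evidence: 0.0740728 + 0.0272654 = 0.101338
So the posterior for Class I is 0.0740728 / 0.101338 ≈ 0.7309.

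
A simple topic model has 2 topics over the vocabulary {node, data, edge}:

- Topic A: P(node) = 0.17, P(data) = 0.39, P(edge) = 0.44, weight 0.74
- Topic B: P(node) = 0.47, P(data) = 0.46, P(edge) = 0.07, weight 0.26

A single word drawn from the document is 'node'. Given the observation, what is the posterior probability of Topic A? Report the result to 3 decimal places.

Posterior ∝ prior × likelihood, so P(k | x) ∝ P(Z=k) f_k(x); normalise over all components.
Evaluate each component's likelihood at the observed value:
  p_A = 0.17
  p_B = 0.47
Unnormalised posteriors:
  P(Z=A)·p_A = 0.74 × 0.17 = 0.1258
  P(Z=B)·p_B = 0.26 × 0.47 = 0.1222
Sum: 0.1258 + 0.1222 = 0.248
Responsibility of Topic A: 0.1258 / 0.248 ≈ 0.507

0.507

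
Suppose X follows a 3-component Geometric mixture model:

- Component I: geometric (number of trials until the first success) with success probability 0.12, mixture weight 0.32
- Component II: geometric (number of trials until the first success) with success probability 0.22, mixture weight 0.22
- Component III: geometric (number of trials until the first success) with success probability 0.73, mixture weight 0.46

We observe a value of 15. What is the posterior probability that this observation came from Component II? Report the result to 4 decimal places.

0.1889

Apply Bayes' rule: the posterior for each component is proportional to its prior times its likelihood at x.
Evaluate each component's likelihood at the observed value:
  p_I = 0.12·(1−0.12)^14 = 0.12·0.167016 = 0.0200419
  p_II = 0.22·(1−0.22)^14 = 0.22·0.0308549 = 0.00678808
  p_III = 0.73·(1−0.73)^14 = 0.73·1.09419e-08 = 7.98759e-09
Weight by the priors:
  w_I·p_I = 0.32 × 0.0200419 = 0.0064134
  w_II·p_II = 0.22 × 0.00678808 = 0.00149338
  w_III·p_III = 0.46 × 7.98759e-09 = 3.67429e-09
Denominator: 0.0064134 + 0.00149338 + 3.67429e-09 = 0.00790679
Responsibility of Component II: 0.00149338 / 0.00790679 ≈ 0.1889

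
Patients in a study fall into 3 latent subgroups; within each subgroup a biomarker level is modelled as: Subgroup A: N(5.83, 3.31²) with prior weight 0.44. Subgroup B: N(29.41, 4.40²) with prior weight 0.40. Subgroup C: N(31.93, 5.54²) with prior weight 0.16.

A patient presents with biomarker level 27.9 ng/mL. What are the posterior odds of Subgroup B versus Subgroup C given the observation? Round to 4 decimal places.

3.8666

Since P(k|x) ∝ π_k f_k(x), the posterior odds are π_i f_i(x) / (π_j f_j(x)).
Component likelihoods at x = 27.9 ng/mL:
  p_A = (1/(3.31·√(2π)))·exp(−(27.9−5.83)²/(2·3.31²)) = 0.120526·exp(-22.22894) = 2.6741e-11
  p_B = (1/(4.40·√(2π)))·exp(−(27.9−29.41)²/(2·4.40²)) = 0.090669·exp(-0.05889) = 0.0854837
  p_C = (1/(5.54·√(2π)))·exp(−(27.9−31.93)²/(2·5.54²)) = 0.072011·exp(-0.26458) = 0.0552705
Odds = (0.40/0.16) × (0.0854837/0.0552705) = 2.5 × 1.54664 ≈ 3.8666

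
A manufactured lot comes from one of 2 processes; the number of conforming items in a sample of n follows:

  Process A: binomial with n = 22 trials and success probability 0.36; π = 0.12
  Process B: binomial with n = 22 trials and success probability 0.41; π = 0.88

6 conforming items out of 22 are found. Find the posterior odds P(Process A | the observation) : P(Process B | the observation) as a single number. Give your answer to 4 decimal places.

0.2296

Only the two components matter; the odds are (π_i f_i(x)) / (π_j f_j(x)).
Binomial probabilities:
  f_A = C(22,6)·0.36^6·0.64^16 = 74613·0.00217678·0.000792282 = 0.128679
  f_B = C(22,6)·0.41^6·0.59^16 = 74613·0.0047501·0.000215592 = 0.0764099
Odds = (0.12/0.88) × (0.128679/0.0764099) = 0.136364 × 1.68407 ≈ 0.2296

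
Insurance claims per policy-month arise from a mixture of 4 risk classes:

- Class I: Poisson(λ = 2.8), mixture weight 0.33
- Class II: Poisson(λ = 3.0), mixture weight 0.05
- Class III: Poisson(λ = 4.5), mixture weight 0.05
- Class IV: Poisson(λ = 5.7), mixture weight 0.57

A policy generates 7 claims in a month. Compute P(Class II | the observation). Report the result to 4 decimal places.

P(component k | x) = w_k·f_k(x) / marginal(x), where marginal(x) = Σ_j w_j·f_j(x).
Component likelihoods at x = 7 claims:
  f_I = e^(−2.8)·2.8^7/7! = 0.0162799
  f_II = e^(−3.0)·3.0^7/7! = 0.021604
  f_III = e^(−4.5)·4.5^7/7! = 0.0823629
  f_IV = e^(−5.7)·5.7^7/7! = 0.129782
Prior × likelihood for each component:
  w_I·f_I = 0.33 × 0.0162799 = 0.00537236
  w_II·f_II = 0.05 × 0.021604 = 0.0010802
  w_III·f_III = 0.05 × 0.0823629 = 0.00411815
  w_IV·f_IV = 0.57 × 0.129782 = 0.0739758
Denominator: 0.00537236 + 0.0010802 + 0.00411815 + 0.0739758 = 0.0845465
P(Class II | the observation) = 0.0010802 / 0.0845465 ≈ 0.0128

0.0128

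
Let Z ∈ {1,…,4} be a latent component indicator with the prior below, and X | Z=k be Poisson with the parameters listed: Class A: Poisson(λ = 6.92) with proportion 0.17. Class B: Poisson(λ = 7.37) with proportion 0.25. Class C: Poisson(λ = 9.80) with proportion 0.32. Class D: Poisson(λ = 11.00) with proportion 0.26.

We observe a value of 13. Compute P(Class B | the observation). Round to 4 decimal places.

0.0903

P(component k | x) = π_k·f_k(x) / marginal(x), where marginal(x) = Σ_j π_j·f_j(x).
Poisson probabilities:
  p_A = e^(−6.92)·6.92^13/13! = 0.0132367
  p_B = e^(−7.37)·7.37^13/13! = 0.0191446
  p_C = e^(−9.80)·9.80^13/13! = 0.0684814
  p_D = e^(−11.00)·11.00^13/13! = 0.0925945
Prior × likelihood for each component:
  π_A·p_A = 0.17 × 0.0132367 = 0.00225025
  π_B·p_B = 0.25 × 0.0191446 = 0.00478615
  π_C·p_C = 0.32 × 0.0684814 = 0.0219141
  π_D·p_D = 0.26 × 0.0925945 = 0.0240746
Denominator: 0.00225025 + 0.00478615 + 0.0219141 + 0.0240746 = 0.053025
Responsibility of Class B: 0.00478615 / 0.053025 ≈ 0.0903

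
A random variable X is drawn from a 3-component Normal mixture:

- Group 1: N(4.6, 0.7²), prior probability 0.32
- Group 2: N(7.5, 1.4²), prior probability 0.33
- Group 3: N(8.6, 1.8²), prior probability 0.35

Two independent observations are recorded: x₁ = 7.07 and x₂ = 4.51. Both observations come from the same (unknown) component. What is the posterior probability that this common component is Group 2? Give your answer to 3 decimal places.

P(component k | x) = π_k·f_k(x) / marginal(x), where marginal(x) = Σ_j π_j·f_j(x).
Since both observations come from the same component, the likelihood for component k is f_k(x₁)·f_k(x₂).
  f_1 = [(1/(0.7·√(2π)))·exp(−(7.07−4.6)²/(2·0.7²)) = 0.569918·exp(-6.22541) = 0.00112759] × [0.565226] = 0.000637344
  f_2 = [(1/(1.4·√(2π)))·exp(−(7.07−7.5)²/(2·1.4²)) = 0.284959·exp(-0.04717) = 0.27183] × [0.0291282] = 0.00791791
  f_3 = [(1/(1.8·√(2π)))·exp(−(7.07−8.6)²/(2·1.8²)) = 0.221635·exp(-0.36125) = 0.154436] × [0.016769] = 0.00258974
Multiply by the mixture weights:
  π_1·f_1 = 0.32 × 0.000637344 = 0.00020395
  π_2·f_2 = 0.33 × 0.00791791 = 0.00261291
  π_3·f_3 = 0.35 × 0.00258974 = 0.000906409
Marginal: 0.00020395 + 0.00261291 + 0.000906409 = 0.00372327
P(Group 2 | x₁, x₂) ≈ 0.702

0.702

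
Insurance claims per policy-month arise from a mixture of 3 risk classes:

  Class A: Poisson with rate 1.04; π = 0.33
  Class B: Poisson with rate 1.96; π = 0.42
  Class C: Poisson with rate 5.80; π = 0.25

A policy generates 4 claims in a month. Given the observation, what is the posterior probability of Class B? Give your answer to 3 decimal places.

Posterior ∝ prior × likelihood, so P(k | x) ∝ π_k f_k(x); normalise over all components.
Evaluate each component's likelihood at the observed value:
  p_A = e^(−1.04)·1.04^4/4! = 0.0172288
  p_B = e^(−1.96)·1.96^4/4! = 0.0866155
  p_C = e^(−5.80)·5.80^4/4! = 0.142755
Multiply by the mixture weights:
  π_A·p_A = 0.33 × 0.0172288 = 0.00568551
  π_B·p_B = 0.42 × 0.0866155 = 0.0363785
  π_C·p_C = 0.25 × 0.142755 = 0.0356889
Normaliser: 0.00568551 + 0.0363785 + 0.0356889 = 0.0777529
Responsibility of Class B: 0.0363785 / 0.0777529 ≈ 0.468

0.468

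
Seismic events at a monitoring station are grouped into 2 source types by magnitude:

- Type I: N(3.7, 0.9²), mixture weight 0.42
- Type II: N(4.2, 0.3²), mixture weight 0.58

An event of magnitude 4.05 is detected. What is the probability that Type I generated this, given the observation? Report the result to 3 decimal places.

P(component k | x) = π_k·f_k(x) / marginal(x), where marginal(x) = Σ_j π_j·f_j(x).
Normal densities:
  f_I = 0.410986
  f_II = 1.17355
Weight by the priors:
  π_I·f_I = 0.42 × 0.410986 = 0.172614
  π_II·f_II = 0.58 × 1.17355 = 0.68066
Evidence: 0.172614 + 0.68066 = 0.853274
So the posterior for Type I is 0.172614 / 0.853274 ≈ 0.202.

0.202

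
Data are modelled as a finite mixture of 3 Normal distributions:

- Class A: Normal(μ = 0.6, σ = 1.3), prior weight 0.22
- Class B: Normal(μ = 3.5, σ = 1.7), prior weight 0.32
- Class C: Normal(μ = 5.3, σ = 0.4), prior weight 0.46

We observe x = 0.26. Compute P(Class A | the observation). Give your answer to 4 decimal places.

0.8423

The responsibility of component k is π_k f_k(x) divided by Σ_j π_j f_j(x).
Evaluate each component's likelihood at the observed value:
  f_A = 0.296561
  f_B = 0.0381679
  f_C = 3.34622e-35
Multiply by the mixture weights:
  π_A·f_A = 0.22 × 0.296561 = 0.0652433
  π_B·f_B = 0.32 × 0.0381679 = 0.0122137
  π_C·f_C = 0.46 × 3.34622e-35 = 1.53926e-35
Denominator: 0.0652433 + 0.0122137 + 1.53926e-35 = 0.077457
So the posterior for Class A is 0.0652433 / 0.077457 ≈ 0.8423.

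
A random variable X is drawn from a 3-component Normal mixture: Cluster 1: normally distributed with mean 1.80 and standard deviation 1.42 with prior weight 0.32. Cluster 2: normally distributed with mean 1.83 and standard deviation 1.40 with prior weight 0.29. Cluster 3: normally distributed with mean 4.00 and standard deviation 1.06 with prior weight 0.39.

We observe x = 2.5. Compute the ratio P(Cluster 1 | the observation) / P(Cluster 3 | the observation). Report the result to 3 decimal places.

Since P(k|x) ∝ π_k f_k(x), the posterior odds are π_i f_i(x) / (π_j f_j(x)).
Component likelihoods at x = 2.5:
  f_1 = (1/(1.42·√(2π)))·exp(−(2.5−1.80)²/(2·1.42²)) = 0.280945·exp(-0.12150) = 0.248802
  f_2 = (1/(1.40·√(2π)))·exp(−(2.5−1.83)²/(2·1.40²)) = 0.284959·exp(-0.11452) = 0.254126
  f_3 = (1/(1.06·√(2π)))·exp(−(2.5−4.00)²/(2·1.06²)) = 0.376361·exp(-1.00125) = 0.138283
Posterior odds = (π_1·f_1) / (π_3·f_3) = (0.32·0.248802) / (0.39·0.138283) = 0.0796165 / 0.0539303 ≈ 1.476

1.476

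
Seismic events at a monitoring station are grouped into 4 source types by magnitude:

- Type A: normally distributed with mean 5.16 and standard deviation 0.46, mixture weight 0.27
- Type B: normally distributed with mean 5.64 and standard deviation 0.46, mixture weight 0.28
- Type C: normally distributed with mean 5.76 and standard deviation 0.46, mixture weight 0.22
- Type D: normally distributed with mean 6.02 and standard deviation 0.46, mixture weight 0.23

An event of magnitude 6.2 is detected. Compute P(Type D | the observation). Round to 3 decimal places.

0.420

By Bayes' theorem, P(k | x) = π_k f_k(x) / Σ_j π_j f_j(x).
Evaluate each component's likelihood at the observed value:
  f_A = 0.0673283
  f_B = 0.413362
  f_C = 0.548879
  f_D = 0.803346
Prior × likelihood for each component:
  π_A·f_A = 0.27 × 0.0673283 = 0.0181786
  π_B·f_B = 0.28 × 0.413362 = 0.115741
  π_C·f_C = 0.22 × 0.548879 = 0.120753
  π_D·f_D = 0.23 × 0.803346 = 0.18477
Normaliser: 0.0181786 + 0.115741 + 0.120753 + 0.18477 = 0.439443
So the posterior for Type D is 0.18477 / 0.439443 ≈ 0.420.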